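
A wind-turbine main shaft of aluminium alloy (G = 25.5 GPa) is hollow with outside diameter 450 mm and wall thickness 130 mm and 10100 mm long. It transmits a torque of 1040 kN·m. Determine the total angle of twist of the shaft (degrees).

6.05°

J = π(d_o⁴ − d_i⁴)/32 = π(0.450⁴ − 0.190⁴)/32 = 3.898×10^-3 m⁴.
θ = T·L/(G·J) = 1.040e6 × 10.1 / (25.5×10⁹ × 3.898×10^-3) = 0.1057 rad.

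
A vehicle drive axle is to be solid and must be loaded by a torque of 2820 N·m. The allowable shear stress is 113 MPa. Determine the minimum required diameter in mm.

For a solid shaft τ_max = 16T/(πd³), so d = (16T/(π τ_allow))^(1/3) = (16·2820/(π·1.13×10^8))^(1/3) = 0.05028 m.

50.3 mm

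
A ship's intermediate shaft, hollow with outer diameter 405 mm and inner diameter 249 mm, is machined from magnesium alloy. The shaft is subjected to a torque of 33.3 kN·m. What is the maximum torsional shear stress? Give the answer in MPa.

J = π(d_o⁴ − d_i⁴)/32 = π(0.405⁴ − 0.249⁴)/32 = 2.264×10^-3 m⁴.
τ_max = T·r/J = 33300 × 0.203 / 2.264×10^-3 = 2.979×10^6 Pa.

2.98 MPa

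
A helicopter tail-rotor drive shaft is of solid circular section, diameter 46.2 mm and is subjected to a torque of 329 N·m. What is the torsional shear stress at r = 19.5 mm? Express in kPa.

14300 kPa

J = πd⁴/32 = π(0.0462)⁴/32 = 4.473×10^-7 m⁴.
Shear stress varies linearly with radius: τ = T·r/J = 329.0 × 0.0195 / 4.473×10^-7 = 1.434×10^7 Pa.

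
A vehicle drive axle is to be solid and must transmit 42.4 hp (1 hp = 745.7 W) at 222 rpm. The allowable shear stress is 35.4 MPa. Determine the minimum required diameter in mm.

ω = 2π·222/60 = 23.25 rad/s, so T = P/ω = 42.4×745.7 / 23.25 = 1360 N·m.
For a solid shaft τ_max = 16T/(πd³), so d = (16T/(π τ_allow))^(1/3) = (16·1360/(π·3.54×10^7))^(1/3) = 0.05805 m.

58.1 mm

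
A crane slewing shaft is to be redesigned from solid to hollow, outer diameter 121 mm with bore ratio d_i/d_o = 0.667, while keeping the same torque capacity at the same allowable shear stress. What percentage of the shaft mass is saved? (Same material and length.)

Equal τ_max and T ⇒ the solid shaft needs d_s³ = d_o³(1−k⁴), so d_s = 121·(1−0.667⁴)^(1/3) = 112.4 mm.
Area ratio A_h/A_s = d_o²(1−k²)/d_s² = (1−k²)/(1−k⁴)^(2/3) = 0.6430.
Mass saving = 1 − 0.6430 = 35.7 %.

35.7 %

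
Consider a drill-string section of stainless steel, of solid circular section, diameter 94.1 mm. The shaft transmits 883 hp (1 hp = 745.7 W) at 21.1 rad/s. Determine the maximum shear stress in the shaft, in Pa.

ω = 21.1 rad/s, so T = P/ω = 883×745.7 / 21.10 = 31210 N·m.
J = πd⁴/32 = π(0.0941)⁴/32 = 7.698×10^-6 m⁴.
τ_max = T·r/J = 31210 × 0.0470 / 7.698×10^-6 = 1.907×10^8 Pa.

1.91e8 Pa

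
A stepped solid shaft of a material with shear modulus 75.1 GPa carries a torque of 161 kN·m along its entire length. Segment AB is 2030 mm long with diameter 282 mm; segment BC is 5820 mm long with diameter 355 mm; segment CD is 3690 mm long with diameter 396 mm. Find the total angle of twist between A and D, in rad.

J_AB = π(0.282)⁴/32 = 6.21×10^-4 m⁴; J_BC = π(0.355)⁴/32 = 1.56×10^-3 m⁴; J_CD = π(0.396)⁴/32 = 2.41×10^-3 m⁴.
θ = (T/G)·Σ L_i/J_i = (161000/75.1×10⁹)·(2.03/6.21×10^-4 + 5.82/1.56×10^-3 + 3.69/2.41×10^-3) = 0.01829 rad.

0.0183 rad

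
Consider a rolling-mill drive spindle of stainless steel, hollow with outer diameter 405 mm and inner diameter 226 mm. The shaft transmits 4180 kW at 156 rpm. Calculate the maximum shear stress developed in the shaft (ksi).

3.15 ksi

ω = 2π·156/60 = 16.34 rad/s, so T = P/ω = 4180×10³ / 16.34 = 255900 N·m.
J = π(d_o⁴ − d_i⁴)/32 = π(0.405⁴ − 0.226⁴)/32 = 2.385×10^-3 m⁴.
τ_max = T·r/J = 255900 × 0.203 / 2.385×10^-3 = 2.172×10^7 Pa.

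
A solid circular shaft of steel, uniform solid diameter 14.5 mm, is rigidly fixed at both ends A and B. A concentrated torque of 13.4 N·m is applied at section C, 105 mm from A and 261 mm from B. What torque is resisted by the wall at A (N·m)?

With uniform GJ and both ends fixed, compatibility θ_AC = θ_CB gives T_A·a = T_B·b, together with T_A + T_B = T₀.
T_A = T₀·b/(a+b) = 13.40·261/366.0 = 9.556 N·m; T_B = 3.844 N·m.

9.56 N·m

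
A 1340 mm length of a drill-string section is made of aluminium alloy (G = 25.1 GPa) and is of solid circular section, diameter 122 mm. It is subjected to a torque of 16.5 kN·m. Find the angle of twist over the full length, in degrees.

J = πd⁴/32 = π(0.122)⁴/32 = 2.175×10^-5 m⁴.
θ = T·L/(G·J) = 16500 × 1.34 / (25.1×10⁹ × 2.175×10^-5) = 0.04050 rad.

2.32°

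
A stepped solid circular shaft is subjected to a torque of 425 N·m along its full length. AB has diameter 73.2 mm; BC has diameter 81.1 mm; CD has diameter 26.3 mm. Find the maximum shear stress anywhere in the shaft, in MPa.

119 MPa

Under the same torque, τ_max = 16T/(πd³) is largest where d is smallest — segment CD (d = 26.3 mm).
τ_max = 16·425.0/(π·(0.0263)³) = 1.190×10^8 Pa.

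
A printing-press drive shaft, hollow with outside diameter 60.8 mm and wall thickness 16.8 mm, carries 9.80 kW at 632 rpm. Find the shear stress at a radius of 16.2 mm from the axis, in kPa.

1860 kPa

ω = 2π·632/60 = 66.18 rad/s, so T = P/ω = 9.80×10³ / 66.18 = 148.1 N·m.
J = π(d_o⁴ − d_i⁴)/32 = π(0.0608⁴ − 0.0272⁴)/32 = 1.288×10^-6 m⁴.
Shear stress varies linearly with radius: τ = T·r/J = 148.1 × 0.0162 / 1.288×10^-6 = 1.863×10^6 Pa.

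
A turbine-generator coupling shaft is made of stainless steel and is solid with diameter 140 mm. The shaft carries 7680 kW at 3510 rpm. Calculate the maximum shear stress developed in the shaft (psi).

ω = 2π·3510/60 = 367.6 rad/s, so T = P/ω = 7680×10³ / 367.6 = 20890 N·m.
J = πd⁴/32 = π(0.140)⁴/32 = 3.771×10^-5 m⁴.
τ_max = T·r/J = 20890 × 0.0700 / 3.771×10^-5 = 3.878×10^7 Pa.

5620 psi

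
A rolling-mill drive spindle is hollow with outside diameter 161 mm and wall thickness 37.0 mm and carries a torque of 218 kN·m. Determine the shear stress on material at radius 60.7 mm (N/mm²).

219 N/mm²

J = π(d_o⁴ − d_i⁴)/32 = π(0.161⁴ − 0.0870⁴)/32 = 6.034×10^-5 m⁴.
Shear stress varies linearly with radius: τ = T·r/J = 218000 × 0.0607 / 6.034×10^-5 = 2.193×10^8 Pa.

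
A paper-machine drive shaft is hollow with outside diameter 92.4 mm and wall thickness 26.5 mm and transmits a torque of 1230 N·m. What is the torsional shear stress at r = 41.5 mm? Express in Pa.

J = π(d_o⁴ − d_i⁴)/32 = π(0.0924⁴ − 0.0394⁴)/32 = 6.920×10^-6 m⁴.
Shear stress varies linearly with radius: τ = T·r/J = 1230 × 0.0415 / 6.920×10^-6 = 7.377×10^6 Pa.

7.38e6 Pa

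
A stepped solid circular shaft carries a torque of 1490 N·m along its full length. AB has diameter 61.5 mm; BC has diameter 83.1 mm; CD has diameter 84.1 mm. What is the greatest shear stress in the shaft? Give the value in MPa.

32.6 MPa

Under the same torque, τ_max = 16T/(πd³) is largest where d is smallest — segment AB (d = 61.5 mm).
τ_max = 16·1490/(π·(0.0615)³) = 3.262×10^7 Pa.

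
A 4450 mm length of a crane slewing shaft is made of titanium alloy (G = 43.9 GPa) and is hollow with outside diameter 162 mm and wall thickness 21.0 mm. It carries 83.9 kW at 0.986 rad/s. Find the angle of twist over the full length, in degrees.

ω = 0.986 rad/s, so T = P/ω = 83.9×10³ / 0.9860 = 85090 N·m.
J = π(d_o⁴ − d_i⁴)/32 = π(0.162⁴ − 0.120⁴)/32 = 4.726×10^-5 m⁴.
θ = T·L/(G·J) = 85090 × 4.45 / (43.9×10⁹ × 4.726×10^-5) = 0.1825 rad.

10.5°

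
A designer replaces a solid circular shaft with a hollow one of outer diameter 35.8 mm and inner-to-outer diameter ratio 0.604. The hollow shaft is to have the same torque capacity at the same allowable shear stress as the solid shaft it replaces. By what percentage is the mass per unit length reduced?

30.1 %

Equal τ_max and T ⇒ the solid shaft needs d_s³ = d_o³(1−k⁴), so d_s = 35.8·(1−0.604⁴)^(1/3) = 34.14 mm.
Area ratio A_h/A_s = d_o²(1−k²)/d_s² = (1−k²)/(1−k⁴)^(2/3) = 0.6986.
Mass saving = 1 − 0.6986 = 30.1 %.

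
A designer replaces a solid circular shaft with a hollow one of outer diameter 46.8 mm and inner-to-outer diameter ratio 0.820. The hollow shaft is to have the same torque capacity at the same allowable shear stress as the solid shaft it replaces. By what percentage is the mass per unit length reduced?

51.1 %

Equal τ_max and T ⇒ the solid shaft needs d_s³ = d_o³(1−k⁴), so d_s = 46.8·(1−0.820⁴)^(1/3) = 38.29 mm.
Area ratio A_h/A_s = d_o²(1−k²)/d_s² = (1−k²)/(1−k⁴)^(2/3) = 0.4893.
Mass saving = 1 − 0.4893 = 51.1 %.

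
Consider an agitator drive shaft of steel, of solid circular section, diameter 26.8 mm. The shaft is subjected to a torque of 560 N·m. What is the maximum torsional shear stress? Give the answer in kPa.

148000 kPa

J = πd⁴/32 = π(0.0268)⁴/32 = 5.065×10^-8 m⁴.
τ_max = T·r/J = 560.0 × 0.0134 / 5.065×10^-8 = 1.482×10^8 Pa.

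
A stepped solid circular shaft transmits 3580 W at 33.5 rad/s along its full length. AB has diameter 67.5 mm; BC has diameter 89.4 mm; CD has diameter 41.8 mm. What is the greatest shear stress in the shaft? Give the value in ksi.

ω = 33.5 rad/s, so T = P/ω = 3580 / 33.50 = 106.9 N·m.
Under the same torque, τ_max = 16T/(πd³) is largest where d is smallest — segment CD (d = 41.8 mm).
τ_max = 16·106.9/(π·(0.0418)³) = 7.452×10^6 Pa.

1.08 ksi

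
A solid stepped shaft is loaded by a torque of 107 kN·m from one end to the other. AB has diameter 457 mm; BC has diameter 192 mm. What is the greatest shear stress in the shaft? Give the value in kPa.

Under the same torque, τ_max = 16T/(πd³) is largest where d is smallest — segment BC (d = 192 mm).
τ_max = 16·107000/(π·(0.192)³) = 7.699×10^7 Pa.

77000 kPa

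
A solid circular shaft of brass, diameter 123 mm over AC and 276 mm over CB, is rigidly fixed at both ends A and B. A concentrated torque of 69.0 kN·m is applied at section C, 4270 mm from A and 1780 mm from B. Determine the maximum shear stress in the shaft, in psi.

2390 psi

Compatibility: T_A·a/J_AC = T_B·b/J_CB with T_A + T_B = T₀.
J_AC = 2.25×10^-5 m⁴, J_CB = 5.70×10^-4 m⁴, so T_A = T₀·(J_AC/a)/((J_AC/a)+(J_CB/b)) = 1116 N·m, T_B = 67880 N·m.
τ in each portion: τ_AC = 3.05×10^6 Pa, τ_CB = 1.64×10^7 Pa; maximum is in CB.
τ_max = T_CB·r/J = 67880·0.138/5.70×10^-4 = 1.644×10^7 Pa.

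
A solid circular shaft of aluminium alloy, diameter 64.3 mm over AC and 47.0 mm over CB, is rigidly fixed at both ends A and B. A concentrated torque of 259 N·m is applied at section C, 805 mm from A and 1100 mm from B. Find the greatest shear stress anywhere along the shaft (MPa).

4.10 MPa

Compatibility: T_A·a/J_AC = T_B·b/J_CB with T_A + T_B = T₀.
J_AC = 1.68×10^-6 m⁴, J_CB = 4.79×10^-7 m⁴, so T_A = T₀·(J_AC/a)/((J_AC/a)+(J_CB/b)) = 214.2 N·m, T_B = 44.76 N·m.
τ in each portion: τ_AC = 4.10×10^6 Pa, τ_CB = 2.20×10^6 Pa; maximum is in AC.
τ_max = T_AC·r/J = 214.2·0.0321/1.68×10^-6 = 4.104×10^6 Pa.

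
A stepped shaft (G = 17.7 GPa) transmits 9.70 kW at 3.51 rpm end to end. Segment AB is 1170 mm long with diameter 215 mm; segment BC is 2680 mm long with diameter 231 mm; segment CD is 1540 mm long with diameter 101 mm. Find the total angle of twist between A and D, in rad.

ω = 2π·3.51/60 = 0.3676 rad/s, so T = P/ω = 9.70×10³ / 0.3676 = 26390 N·m.
J_AB = π(0.215)⁴/32 = 2.10×10^-4 m⁴; J_BC = π(0.231)⁴/32 = 2.80×10^-4 m⁴; J_CD = π(0.101)⁴/32 = 1.02×10^-5 m⁴.
θ = (T/G)·Σ L_i/J_i = (26390/17.7×10⁹)·(1.17/2.10×10^-4 + 2.68/2.80×10^-4 + 1.54/1.02×10^-5) = 0.2474 rad.

0.247 rad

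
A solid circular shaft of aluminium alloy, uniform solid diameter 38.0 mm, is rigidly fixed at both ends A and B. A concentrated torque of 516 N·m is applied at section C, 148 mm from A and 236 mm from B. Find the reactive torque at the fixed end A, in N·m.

317 N·m

With uniform GJ and both ends fixed, compatibility θ_AC = θ_CB gives T_A·a = T_B·b, together with T_A + T_B = T₀.
T_A = T₀·b/(a+b) = 516.0·236/384.0 = 317.1 N·m; T_B = 198.9 N·m.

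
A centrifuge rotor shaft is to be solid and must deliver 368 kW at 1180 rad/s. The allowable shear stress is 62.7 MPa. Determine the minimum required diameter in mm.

29.4 mm

ω = 1180 rad/s, so T = P/ω = 368×10³ / 1180 = 311.9 N·m.
For a solid shaft τ_max = 16T/(πd³), so d = (16T/(π τ_allow))^(1/3) = (16·311.9/(π·6.27×10^7))^(1/3) = 0.02937 m.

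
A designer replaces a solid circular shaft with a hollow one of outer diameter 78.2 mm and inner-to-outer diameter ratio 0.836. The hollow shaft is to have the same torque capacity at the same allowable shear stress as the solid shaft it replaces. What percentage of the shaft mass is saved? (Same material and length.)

Equal τ_max and T ⇒ the solid shaft needs d_s³ = d_o³(1−k⁴), so d_s = 78.2·(1−0.836⁴)^(1/3) = 62.54 mm.
Area ratio A_h/A_s = d_o²(1−k²)/d_s² = (1−k²)/(1−k⁴)^(2/3) = 0.4708.
Mass saving = 1 − 0.4708 = 52.9 %.

52.9 %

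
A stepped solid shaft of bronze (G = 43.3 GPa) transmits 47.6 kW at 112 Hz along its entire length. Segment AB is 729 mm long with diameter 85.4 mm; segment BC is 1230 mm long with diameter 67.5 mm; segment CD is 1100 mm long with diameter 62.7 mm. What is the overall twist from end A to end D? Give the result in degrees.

ω = 2π·112 = 703.7 rad/s, so T = P/ω = 47.6×10³ / 703.7 = 67.64 N·m.
J_AB = π(0.0854)⁴/32 = 5.22×10^-6 m⁴; J_BC = π(0.0675)⁴/32 = 2.04×10^-6 m⁴; J_CD = π(0.0627)⁴/32 = 1.52×10^-6 m⁴.
θ = (T/G)·Σ L_i/J_i = (67.64/43.3×10⁹)·(0.729/5.22×10^-6 + 1.23/2.04×10^-6 + 1.10/1.52×10^-6) = 2.293×10^-3 rad.

0.131°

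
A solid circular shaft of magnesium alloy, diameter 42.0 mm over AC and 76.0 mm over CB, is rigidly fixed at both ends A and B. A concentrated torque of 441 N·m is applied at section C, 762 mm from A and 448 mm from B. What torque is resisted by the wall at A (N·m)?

22.9 N·m

Compatibility: T_A·a/J_AC = T_B·b/J_CB with T_A + T_B = T₀.
J_AC = 3.05×10^-7 m⁴, J_CB = 3.28×10^-6 m⁴, so T_A = T₀·(J_AC/a)/((J_AC/a)+(J_CB/b)) = 22.93 N·m, T_B = 418.1 N·m.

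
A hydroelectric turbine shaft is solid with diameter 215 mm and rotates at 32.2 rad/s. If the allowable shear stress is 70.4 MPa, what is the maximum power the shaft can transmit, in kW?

J = πd⁴/32 = π(0.215)⁴/32 = 2.098×10^-4 m⁴.
T_max = τ_allow·J/r = 7.04×10^7 × 2.098×10^-4 / 0.107 = 137400 N·m.
ω = 32.2 rad/s, so P_max = T_max·ω = 4.424×10^6 W.

4420 kW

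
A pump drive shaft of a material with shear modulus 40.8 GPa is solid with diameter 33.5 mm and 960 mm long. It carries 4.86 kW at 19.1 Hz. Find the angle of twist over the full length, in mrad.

7.71 mrad

ω = 2π·19.1 = 120.0 rad/s, so T = P/ω = 4.86×10³ / 120.0 = 40.50 N·m.
J = πd⁴/32 = π(0.0335)⁴/32 = 1.236×10^-7 m⁴.
θ = T·L/(G·J) = 40.50 × 0.960 / (40.8×10⁹ × 1.236×10^-7) = 7.706×10^-3 rad.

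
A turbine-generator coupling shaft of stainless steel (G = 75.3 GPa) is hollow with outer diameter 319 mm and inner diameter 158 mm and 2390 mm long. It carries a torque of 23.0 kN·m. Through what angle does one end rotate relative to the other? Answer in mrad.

J = π(d_o⁴ − d_i⁴)/32 = π(0.319⁴ − 0.158⁴)/32 = 9.554×10^-4 m⁴.
θ = T·L/(G·J) = 23000 × 2.39 / (75.3×10⁹ × 9.554×10^-4) = 7.641×10^-4 rad.

0.764 mrad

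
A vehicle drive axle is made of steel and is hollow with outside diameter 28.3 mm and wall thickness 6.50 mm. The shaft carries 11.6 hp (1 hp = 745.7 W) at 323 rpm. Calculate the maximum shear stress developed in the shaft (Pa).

6.28e7 Pa

ω = 2π·323/60 = 33.82 rad/s, so T = P/ω = 11.6×745.7 / 33.82 = 255.7 N·m.
J = π(d_o⁴ − d_i⁴)/32 = π(0.0283⁴ − 0.0153⁴)/32 = 5.759×10^-8 m⁴.
τ_max = T·r/J = 255.7 × 0.0142 / 5.759×10^-8 = 6.283×10^7 Pa.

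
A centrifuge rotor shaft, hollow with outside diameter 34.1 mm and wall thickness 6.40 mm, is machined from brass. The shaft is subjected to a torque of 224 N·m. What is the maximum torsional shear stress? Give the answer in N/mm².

33.9 N/mm²

J = π(d_o⁴ − d_i⁴)/32 = π(0.0341⁴ − 0.0213⁴)/32 = 1.125×10^-7 m⁴.
τ_max = T·r/J = 224.0 × 0.0170 / 1.125×10^-7 = 3.394×10^7 Pa.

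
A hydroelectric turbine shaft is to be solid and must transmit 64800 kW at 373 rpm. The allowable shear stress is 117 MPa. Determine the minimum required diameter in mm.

ω = 2π·373/60 = 39.06 rad/s, so T = P/ω = 64800×10³ / 39.06 = 1.659e6 N·m.
For a solid shaft τ_max = 16T/(πd³), so d = (16T/(π τ_allow))^(1/3) = (16·1.659e6/(π·1.17×10^8))^(1/3) = 0.4164 m.

416 mm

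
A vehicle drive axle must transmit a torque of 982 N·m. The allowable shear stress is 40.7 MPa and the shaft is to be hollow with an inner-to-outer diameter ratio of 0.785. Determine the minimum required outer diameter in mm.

For a hollow shaft with d_i/d_o = 0.785: τ_max = 16T/(π d_o³ (1−k⁴)), so d_o = [16T/(π τ_allow (1−k⁴))]^(1/3) = [16·982.0/(π·4.07×10^7·0.6203)]^(1/3) = 0.05830 m.

58.3 mm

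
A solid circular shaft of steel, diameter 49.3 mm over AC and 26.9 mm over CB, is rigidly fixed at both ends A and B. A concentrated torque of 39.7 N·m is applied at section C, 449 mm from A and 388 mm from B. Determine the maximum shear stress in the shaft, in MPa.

1.53 MPa

Compatibility: T_A·a/J_AC = T_B·b/J_CB with T_A + T_B = T₀.
J_AC = 5.80×10^-7 m⁴, J_CB = 5.14×10^-8 m⁴, so T_A = T₀·(J_AC/a)/((J_AC/a)+(J_CB/b)) = 36.01 N·m, T_B = 3.693 N·m.
τ in each portion: τ_AC = 1.53×10^6 Pa, τ_CB = 9.66×10^5 Pa; maximum is in AC.
τ_max = T_AC·r/J = 36.01·0.0246/5.80×10^-7 = 1.530×10^6 Pa.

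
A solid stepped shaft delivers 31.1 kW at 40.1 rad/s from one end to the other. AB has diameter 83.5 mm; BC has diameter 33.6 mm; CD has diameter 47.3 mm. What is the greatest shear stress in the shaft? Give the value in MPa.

ω = 40.1 rad/s, so T = P/ω = 31.1×10³ / 40.10 = 775.6 N·m.
Under the same torque, τ_max = 16T/(πd³) is largest where d is smallest — segment BC (d = 33.6 mm).
τ_max = 16·775.6/(π·(0.0336)³) = 1.041×10^8 Pa.

104 MPa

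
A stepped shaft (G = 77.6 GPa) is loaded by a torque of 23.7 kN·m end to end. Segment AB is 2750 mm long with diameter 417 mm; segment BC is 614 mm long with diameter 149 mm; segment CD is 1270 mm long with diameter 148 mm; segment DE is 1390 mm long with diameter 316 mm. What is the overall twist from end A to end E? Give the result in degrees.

0.735°

J_AB = π(0.417)⁴/32 = 2.97×10^-3 m⁴; J_BC = π(0.149)⁴/32 = 4.84×10^-5 m⁴; J_CD = π(0.148)⁴/32 = 4.71×10^-5 m⁴; J_DE = π(0.316)⁴/32 = 9.79×10^-4 m⁴.
θ = (T/G)·Σ L_i/J_i = (23700/77.6×10⁹)·(2.75/2.97×10^-3 + 0.614/4.84×10^-5 + 1.27/4.71×10^-5 + 1.39/9.79×10^-4) = 0.01283 rad.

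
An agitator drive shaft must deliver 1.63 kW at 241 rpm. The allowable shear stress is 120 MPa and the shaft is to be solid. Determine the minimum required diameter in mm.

ω = 2π·241/60 = 25.24 rad/s, so T = P/ω = 1.63×10³ / 25.24 = 64.59 N·m.
For a solid shaft τ_max = 16T/(πd³), so d = (16T/(π τ_allow))^(1/3) = (16·64.59/(π·1.20×10^8))^(1/3) = 0.01400 m.

14.0 mm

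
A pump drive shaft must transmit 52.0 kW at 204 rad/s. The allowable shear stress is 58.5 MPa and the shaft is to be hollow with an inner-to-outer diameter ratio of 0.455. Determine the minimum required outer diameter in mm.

ω = 204 rad/s, so T = P/ω = 52.0×10³ / 204.0 = 254.9 N·m.
For a hollow shaft with d_i/d_o = 0.455: τ_max = 16T/(π d_o³ (1−k⁴)), so d_o = [16T/(π τ_allow (1−k⁴))]^(1/3) = [16·254.9/(π·5.85×10^7·0.9571)]^(1/3) = 0.02851 m.

28.5 mm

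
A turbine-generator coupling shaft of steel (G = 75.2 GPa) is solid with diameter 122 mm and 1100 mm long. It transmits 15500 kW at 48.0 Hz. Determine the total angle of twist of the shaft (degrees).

1.98°

ω = 2π·48.0 = 301.6 rad/s, so T = P/ω = 15500×10³ / 301.6 = 51390 N·m.
J = πd⁴/32 = π(0.122)⁴/32 = 2.175×10^-5 m⁴.
θ = T·L/(G·J) = 51390 × 1.10 / (75.2×10⁹ × 2.175×10^-5) = 0.03457 rad.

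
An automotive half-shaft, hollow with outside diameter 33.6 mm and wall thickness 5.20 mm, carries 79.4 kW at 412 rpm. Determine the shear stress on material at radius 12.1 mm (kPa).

ω = 2π·412/60 = 43.14 rad/s, so T = P/ω = 79.4×10³ / 43.14 = 1840 N·m.
J = π(d_o⁴ − d_i⁴)/32 = π(0.0336⁴ − 0.0232⁴)/32 = 9.669×10^-8 m⁴.
Shear stress varies linearly with radius: τ = T·r/J = 1840 × 0.0121 / 9.669×10^-8 = 2.303×10^8 Pa.

230000 kPa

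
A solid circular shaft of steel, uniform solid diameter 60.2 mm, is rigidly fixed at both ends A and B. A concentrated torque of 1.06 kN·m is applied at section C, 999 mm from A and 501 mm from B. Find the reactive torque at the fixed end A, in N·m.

354 N·m

With uniform GJ and both ends fixed, compatibility θ_AC = θ_CB gives T_A·a = T_B·b, together with T_A + T_B = T₀.
T_A = T₀·b/(a+b) = 1060·501/1500 = 354.0 N·m; T_B = 706.0 N·m.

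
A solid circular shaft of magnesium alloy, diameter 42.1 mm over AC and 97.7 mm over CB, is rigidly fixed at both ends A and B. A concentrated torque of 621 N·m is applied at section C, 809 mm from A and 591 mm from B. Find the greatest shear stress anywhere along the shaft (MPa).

Compatibility: T_A·a/J_AC = T_B·b/J_CB with T_A + T_B = T₀.
J_AC = 3.08×10^-7 m⁴, J_CB = 8.94×10^-6 m⁴, so T_A = T₀·(J_AC/a)/((J_AC/a)+(J_CB/b)) = 15.26 N·m, T_B = 605.7 N·m.
τ in each portion: τ_AC = 1.04×10^6 Pa, τ_CB = 3.31×10^6 Pa; maximum is in CB.
τ_max = T_CB·r/J = 605.7·0.0489/8.94×10^-6 = 3.308×10^6 Pa.

3.31 MPa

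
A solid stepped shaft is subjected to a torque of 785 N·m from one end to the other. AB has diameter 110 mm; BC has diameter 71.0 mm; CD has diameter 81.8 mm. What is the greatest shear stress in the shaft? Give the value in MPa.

Under the same torque, τ_max = 16T/(πd³) is largest where d is smallest — segment BC (d = 71.0 mm).
τ_max = 16·785.0/(π·(0.0710)³) = 1.117×10^7 Pa.

11.2 MPa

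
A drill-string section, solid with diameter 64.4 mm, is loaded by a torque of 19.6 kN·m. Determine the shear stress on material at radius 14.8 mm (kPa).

J = πd⁴/32 = π(0.0644)⁴/32 = 1.689×10^-6 m⁴.
Shear stress varies linearly with radius: τ = T·r/J = 19600 × 0.0148 / 1.689×10^-6 = 1.718×10^8 Pa.

172000 kPa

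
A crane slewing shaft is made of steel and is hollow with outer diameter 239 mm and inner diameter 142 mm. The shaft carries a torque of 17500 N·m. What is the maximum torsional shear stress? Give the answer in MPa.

J = π(d_o⁴ − d_i⁴)/32 = π(0.239⁴ − 0.142⁴)/32 = 2.804×10^-4 m⁴.
τ_max = T·r/J = 17500 × 0.119 / 2.804×10^-4 = 7.458×10^6 Pa.

7.46 MPa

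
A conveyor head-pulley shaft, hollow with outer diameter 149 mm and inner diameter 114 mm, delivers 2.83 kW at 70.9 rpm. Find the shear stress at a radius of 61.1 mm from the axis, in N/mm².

ω = 2π·70.9/60 = 7.425 rad/s, so T = P/ω = 2.83×10³ / 7.425 = 381.2 N·m.
J = π(d_o⁴ − d_i⁴)/32 = π(0.149⁴ − 0.114⁴)/32 = 3.181×10^-5 m⁴.
Shear stress varies linearly with radius: τ = T·r/J = 381.2 × 0.0611 / 3.181×10^-5 = 7.322×10^5 Pa.

0.732 N/mm²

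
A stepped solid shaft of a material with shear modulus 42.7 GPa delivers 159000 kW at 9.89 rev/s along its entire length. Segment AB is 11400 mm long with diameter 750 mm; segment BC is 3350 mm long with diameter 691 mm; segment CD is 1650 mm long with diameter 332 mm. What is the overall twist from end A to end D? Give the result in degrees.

6.52°

ω = 2π·9.89 = 62.14 rad/s, so T = P/ω = 159000×10³ / 62.14 = 2.559e6 N·m.
J_AB = π(0.750)⁴/32 = 0.0311 m⁴; J_BC = π(0.691)⁴/32 = 0.0224 m⁴; J_CD = π(0.332)⁴/32 = 1.19×10^-3 m⁴.
θ = (T/G)·Σ L_i/J_i = (2.559e6/42.7×10⁹)·(11.4/0.0311 + 3.35/0.0224 + 1.65/1.19×10^-3) = 0.1139 rad.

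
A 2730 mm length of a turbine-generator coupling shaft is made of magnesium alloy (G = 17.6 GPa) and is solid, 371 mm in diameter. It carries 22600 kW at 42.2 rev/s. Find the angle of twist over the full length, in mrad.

ω = 2π·42.2 = 265.2 rad/s, so T = P/ω = 22600×10³ / 265.2 = 85230 N·m.
J = πd⁴/32 = π(0.371)⁴/32 = 1.860×10^-3 m⁴.
θ = T·L/(G·J) = 85230 × 2.73 / (17.6×10⁹ × 1.860×10^-3) = 7.108×10^-3 rad.

7.11 mrad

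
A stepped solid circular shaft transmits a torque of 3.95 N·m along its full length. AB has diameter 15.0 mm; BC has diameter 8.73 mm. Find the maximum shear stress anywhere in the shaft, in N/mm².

30.2 N/mm²

Under the same torque, τ_max = 16T/(πd³) is largest where d is smallest — segment BC (d = 8.73 mm).
τ_max = 16·3.950/(π·(0.00873)³) = 3.024×10^7 Pa.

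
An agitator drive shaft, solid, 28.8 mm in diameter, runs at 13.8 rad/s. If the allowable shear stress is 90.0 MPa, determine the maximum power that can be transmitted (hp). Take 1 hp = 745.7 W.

J = πd⁴/32 = π(0.0288)⁴/32 = 6.754×10^-8 m⁴.
T_max = τ_allow·J/r = 9.00×10^7 × 6.754×10^-8 / 0.0144 = 422.1 N·m.
ω = 13.8 rad/s, so P_max = T_max·ω = 5825 W.

7.81 hp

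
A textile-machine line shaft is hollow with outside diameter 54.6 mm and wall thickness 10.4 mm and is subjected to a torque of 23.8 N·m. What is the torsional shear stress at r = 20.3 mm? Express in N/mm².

J = π(d_o⁴ − d_i⁴)/32 = π(0.0546⁴ − 0.0338⁴)/32 = 7.444×10^-7 m⁴.
Shear stress varies linearly with radius: τ = T·r/J = 23.80 × 0.0203 / 7.444×10^-7 = 6.491×10^5 Pa.

0.649 N/mm²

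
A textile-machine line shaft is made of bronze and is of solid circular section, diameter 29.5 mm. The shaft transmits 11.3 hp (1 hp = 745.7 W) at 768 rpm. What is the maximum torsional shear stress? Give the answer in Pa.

ω = 2π·768/60 = 80.42 rad/s, so T = P/ω = 11.3×745.7 / 80.42 = 104.8 N·m.
J = πd⁴/32 = π(0.0295)⁴/32 = 7.435×10^-8 m⁴.
τ_max = T·r/J = 104.8 × 0.0147 / 7.435×10^-8 = 2.079×10^7 Pa.

2.08e7 Pa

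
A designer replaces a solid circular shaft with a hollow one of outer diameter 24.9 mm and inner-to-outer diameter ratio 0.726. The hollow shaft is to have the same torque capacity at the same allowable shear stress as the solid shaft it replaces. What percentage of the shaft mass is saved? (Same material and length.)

Equal τ_max and T ⇒ the solid shaft needs d_s³ = d_o³(1−k⁴), so d_s = 24.9·(1−0.726⁴)^(1/3) = 22.34 mm.
Area ratio A_h/A_s = d_o²(1−k²)/d_s² = (1−k²)/(1−k⁴)^(2/3) = 0.5875.
Mass saving = 1 − 0.5875 = 41.2 %.

41.2 %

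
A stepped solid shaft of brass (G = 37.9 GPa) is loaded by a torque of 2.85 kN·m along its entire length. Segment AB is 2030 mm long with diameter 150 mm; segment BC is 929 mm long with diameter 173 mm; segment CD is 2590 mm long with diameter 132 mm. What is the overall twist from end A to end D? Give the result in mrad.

10.4 mrad

J_AB = π(0.150)⁴/32 = 4.97×10^-5 m⁴; J_BC = π(0.173)⁴/32 = 8.79×10^-5 m⁴; J_CD = π(0.132)⁴/32 = 2.98×10^-5 m⁴.
θ = (T/G)·Σ L_i/J_i = (2850/37.9×10⁹)·(2.03/4.97×10^-5 + 0.929/8.79×10^-5 + 2.59/2.98×10^-5) = 0.01040 rad.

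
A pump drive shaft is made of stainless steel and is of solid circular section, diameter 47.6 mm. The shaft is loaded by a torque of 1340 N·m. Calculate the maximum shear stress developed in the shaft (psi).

9180 psi

J = πd⁴/32 = π(0.0476)⁴/32 = 5.040×10^-7 m⁴.
τ_max = T·r/J = 1340 × 0.0238 / 5.040×10^-7 = 6.328×10^7 Pa.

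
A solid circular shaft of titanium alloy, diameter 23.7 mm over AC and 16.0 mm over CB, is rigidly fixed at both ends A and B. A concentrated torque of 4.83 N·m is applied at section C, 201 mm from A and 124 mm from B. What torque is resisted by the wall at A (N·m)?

3.61 N·m

Compatibility: T_A·a/J_AC = T_B·b/J_CB with T_A + T_B = T₀.
J_AC = 3.10×10^-8 m⁴, J_CB = 6.43×10^-9 m⁴, so T_A = T₀·(J_AC/a)/((J_AC/a)+(J_CB/b)) = 3.613 N·m, T_B = 1.217 N·m.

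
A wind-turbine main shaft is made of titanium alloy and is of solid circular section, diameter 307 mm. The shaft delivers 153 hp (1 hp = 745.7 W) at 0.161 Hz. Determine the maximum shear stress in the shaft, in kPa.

ω = 2π·0.161 = 1.012 rad/s, so T = P/ω = 153×745.7 / 1.012 = 112800 N·m.
J = πd⁴/32 = π(0.307)⁴/32 = 8.721×10^-4 m⁴.
τ_max = T·r/J = 112800 × 0.153 / 8.721×10^-4 = 1.985×10^7 Pa.

19900 kPa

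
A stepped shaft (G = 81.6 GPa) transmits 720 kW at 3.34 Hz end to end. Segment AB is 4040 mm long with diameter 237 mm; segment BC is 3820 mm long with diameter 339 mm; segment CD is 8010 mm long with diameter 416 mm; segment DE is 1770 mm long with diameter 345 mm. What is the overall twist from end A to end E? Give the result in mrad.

8.40 mrad

ω = 2π·3.34 = 20.99 rad/s, so T = P/ω = 720×10³ / 20.99 = 34310 N·m.
J_AB = π(0.237)⁴/32 = 3.10×10^-4 m⁴; J_BC = π(0.339)⁴/32 = 1.30×10^-3 m⁴; J_CD = π(0.416)⁴/32 = 2.94×10^-3 m⁴; J_DE = π(0.345)⁴/32 = 1.39×10^-3 m⁴.
θ = (T/G)·Σ L_i/J_i = (34310/81.6×10⁹)·(4.04/3.10×10^-4 + 3.82/1.30×10^-3 + 8.01/2.94×10^-3 + 1.77/1.39×10^-3) = 8.403×10^-3 rad.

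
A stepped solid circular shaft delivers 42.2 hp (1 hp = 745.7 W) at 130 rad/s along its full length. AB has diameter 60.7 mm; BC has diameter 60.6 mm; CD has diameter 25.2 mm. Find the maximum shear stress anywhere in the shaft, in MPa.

77.0 MPa

ω = 130 rad/s, so T = P/ω = 42.2×745.7 / 130.0 = 242.1 N·m.
Under the same torque, τ_max = 16T/(πd³) is largest where d is smallest — segment CD (d = 25.2 mm).
τ_max = 16·242.1/(π·(0.0252)³) = 7.704×10^7 Pa.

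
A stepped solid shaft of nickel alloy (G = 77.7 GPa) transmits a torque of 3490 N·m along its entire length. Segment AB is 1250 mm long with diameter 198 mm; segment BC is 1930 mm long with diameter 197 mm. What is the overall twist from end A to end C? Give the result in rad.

9.58e-4 rad

J_AB = π(0.198)⁴/32 = 1.51×10^-4 m⁴; J_BC = π(0.197)⁴/32 = 1.48×10^-4 m⁴.
θ = (T/G)·Σ L_i/J_i = (3490/77.7×10⁹)·(1.25/1.51×10^-4 + 1.93/1.48×10^-4) = 9.584×10^-4 rad.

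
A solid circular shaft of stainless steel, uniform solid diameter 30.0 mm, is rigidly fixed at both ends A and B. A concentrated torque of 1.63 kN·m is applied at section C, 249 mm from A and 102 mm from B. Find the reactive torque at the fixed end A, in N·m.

With uniform GJ and both ends fixed, compatibility θ_AC = θ_CB gives T_A·a = T_B·b, together with T_A + T_B = T₀.
T_A = T₀·b/(a+b) = 1630·102/351.0 = 473.7 N·m; T_B = 1156 N·m.

474 N·m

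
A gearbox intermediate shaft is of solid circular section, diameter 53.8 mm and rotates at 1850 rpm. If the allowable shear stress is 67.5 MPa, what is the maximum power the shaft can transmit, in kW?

J = πd⁴/32 = π(0.0538)⁴/32 = 8.225×10^-7 m⁴.
T_max = τ_allow·J/r = 6.75×10^7 × 8.225×10^-7 / 0.0269 = 2064 N·m.
ω = 2π·1850/60 = 193.7 rad/s, so P_max = T_max·ω = 3.998×10^5 W.

400 kW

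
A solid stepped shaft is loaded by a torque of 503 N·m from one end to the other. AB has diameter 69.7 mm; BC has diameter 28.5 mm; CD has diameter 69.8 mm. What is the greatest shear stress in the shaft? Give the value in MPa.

Under the same torque, τ_max = 16T/(πd³) is largest where d is smallest — segment BC (d = 28.5 mm).
τ_max = 16·503.0/(π·(0.0285)³) = 1.107×10^8 Pa.

111 MPa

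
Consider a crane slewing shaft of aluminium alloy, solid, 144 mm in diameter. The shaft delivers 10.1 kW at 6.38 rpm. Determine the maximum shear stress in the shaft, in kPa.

ω = 2π·6.38/60 = 0.6681 rad/s, so T = P/ω = 10.1×10³ / 0.6681 = 15120 N·m.
J = πd⁴/32 = π(0.144)⁴/32 = 4.221×10^-5 m⁴.
τ_max = T·r/J = 15120 × 0.0720 / 4.221×10^-5 = 2.578×10^7 Pa.

25800 kPa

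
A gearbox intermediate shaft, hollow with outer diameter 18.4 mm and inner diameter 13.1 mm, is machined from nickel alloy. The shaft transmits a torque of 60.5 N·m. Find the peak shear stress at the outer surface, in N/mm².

J = π(d_o⁴ − d_i⁴)/32 = π(0.0184⁴ − 0.0131⁴)/32 = 8.362×10^-9 m⁴.
τ_max = T·r/J = 60.50 × 0.00920 / 8.362×10^-9 = 6.656×10^7 Pa.

66.6 N/mm²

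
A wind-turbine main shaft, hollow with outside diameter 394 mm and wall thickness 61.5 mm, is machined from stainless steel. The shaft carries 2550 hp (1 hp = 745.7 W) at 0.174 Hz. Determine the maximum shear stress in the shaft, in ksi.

ω = 2π·0.174 = 1.093 rad/s, so T = P/ω = 2550×745.7 / 1.093 = 1.739e6 N·m.
J = π(d_o⁴ − d_i⁴)/32 = π(0.394⁴ − 0.271⁴)/32 = 1.836×10^-3 m⁴.
τ_max = T·r/J = 1.739e6 × 0.197 / 1.836×10^-3 = 1.866×10^8 Pa.

27.1 ksi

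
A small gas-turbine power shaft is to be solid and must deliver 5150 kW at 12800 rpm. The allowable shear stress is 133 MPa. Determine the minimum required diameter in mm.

52.8 mm

ω = 2π·12800/60 = 1340 rad/s, so T = P/ω = 5150×10³ / 1340 = 3842 N·m.
For a solid shaft τ_max = 16T/(πd³), so d = (16T/(π τ_allow))^(1/3) = (16·3842/(π·1.33×10^8))^(1/3) = 0.05279 m.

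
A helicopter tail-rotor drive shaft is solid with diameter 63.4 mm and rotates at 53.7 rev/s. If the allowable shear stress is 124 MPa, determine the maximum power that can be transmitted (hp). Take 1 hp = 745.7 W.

2810 hp

J = πd⁴/32 = π(0.0634)⁴/32 = 1.586×10^-6 m⁴.
T_max = τ_allow·J/r = 1.24×10^8 × 1.586×10^-6 / 0.0317 = 6205 N·m.
ω = 2π·53.7 = 337.4 rad/s, so P_max = T_max·ω = 2.094×10^6 W.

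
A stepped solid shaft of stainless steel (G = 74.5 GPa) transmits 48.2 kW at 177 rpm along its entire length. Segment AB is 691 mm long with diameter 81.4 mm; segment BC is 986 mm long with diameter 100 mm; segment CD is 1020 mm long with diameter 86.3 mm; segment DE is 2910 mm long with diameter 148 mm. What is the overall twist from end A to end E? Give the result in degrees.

1.02°

ω = 2π·177/60 = 18.54 rad/s, so T = P/ω = 48.2×10³ / 18.54 = 2600 N·m.
J_AB = π(0.0814)⁴/32 = 4.31×10^-6 m⁴; J_BC = π(0.100)⁴/32 = 9.82×10^-6 m⁴; J_CD = π(0.0863)⁴/32 = 5.45×10^-6 m⁴; J_DE = π(0.148)⁴/32 = 4.71×10^-5 m⁴.
θ = (T/G)·Σ L_i/J_i = (2600/74.5×10⁹)·(0.691/4.31×10^-6 + 0.986/9.82×10^-6 + 1.02/5.45×10^-6 + 2.91/4.71×10^-5) = 0.01780 rad.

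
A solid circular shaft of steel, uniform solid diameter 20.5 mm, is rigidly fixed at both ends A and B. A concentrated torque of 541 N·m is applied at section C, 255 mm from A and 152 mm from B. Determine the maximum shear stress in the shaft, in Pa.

With uniform GJ and both ends fixed, compatibility θ_AC = θ_CB gives T_A·a = T_B·b, together with T_A + T_B = T₀.
T_A = T₀·b/(a+b) = 541.0·152/407.0 = 202.0 N·m; T_B = 339.0 N·m.
τ in each portion: τ_AC = 1.19×10^8 Pa, τ_CB = 2.00×10^8 Pa; maximum is in CB.
τ_max = T_CB·r/J = 339.0·0.0103/1.73×10^-8 = 2.004×10^8 Pa.

2.00e8 Pa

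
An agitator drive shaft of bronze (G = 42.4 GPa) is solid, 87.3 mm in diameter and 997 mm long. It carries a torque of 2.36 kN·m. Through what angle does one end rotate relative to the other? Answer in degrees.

0.558°

J = πd⁴/32 = π(0.0873)⁴/32 = 5.702×10^-6 m⁴.
θ = T·L/(G·J) = 2360 × 0.997 / (42.4×10⁹ × 5.702×10^-6) = 9.732×10^-3 rad.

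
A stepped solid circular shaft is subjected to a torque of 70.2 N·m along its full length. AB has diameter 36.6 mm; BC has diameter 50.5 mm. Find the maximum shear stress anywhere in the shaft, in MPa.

Under the same torque, τ_max = 16T/(πd³) is largest where d is smallest — segment AB (d = 36.6 mm).
τ_max = 16·70.20/(π·(0.0366)³) = 7.292×10^6 Pa.

7.29 MPa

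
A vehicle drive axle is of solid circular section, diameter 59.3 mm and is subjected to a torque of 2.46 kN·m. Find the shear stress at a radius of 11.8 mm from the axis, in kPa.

J = πd⁴/32 = π(0.0593)⁴/32 = 1.214×10^-6 m⁴.
Shear stress varies linearly with radius: τ = T·r/J = 2460 × 0.0118 / 1.214×10^-6 = 2.391×10^7 Pa.

23900 kPa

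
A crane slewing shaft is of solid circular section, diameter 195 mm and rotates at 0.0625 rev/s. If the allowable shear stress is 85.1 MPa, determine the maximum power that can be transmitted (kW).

J = πd⁴/32 = π(0.195)⁴/32 = 1.420×10^-4 m⁴.
T_max = τ_allow·J/r = 8.51×10^7 × 1.420×10^-4 / 0.0975 = 123900 N·m.
ω = 2π·0.0625 = 0.3927 rad/s, so P_max = T_max·ω = 4.865×10^4 W.

48.7 kW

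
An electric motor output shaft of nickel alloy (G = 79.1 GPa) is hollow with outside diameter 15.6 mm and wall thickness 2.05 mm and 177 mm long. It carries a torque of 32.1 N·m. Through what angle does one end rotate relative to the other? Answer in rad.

0.0175 rad

J = π(d_o⁴ − d_i⁴)/32 = π(0.0156⁴ − 0.0115⁴)/32 = 4.097×10^-9 m⁴.
θ = T·L/(G·J) = 32.10 × 0.177 / (79.1×10⁹ × 4.097×10^-9) = 0.01753 rad.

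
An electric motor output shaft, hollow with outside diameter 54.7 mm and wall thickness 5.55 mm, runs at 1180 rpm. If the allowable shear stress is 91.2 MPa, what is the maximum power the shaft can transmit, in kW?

J = π(d_o⁴ − d_i⁴)/32 = π(0.0547⁴ − 0.0436⁴)/32 = 5.242×10^-7 m⁴.
T_max = τ_allow·J/r = 9.12×10^7 × 5.242×10^-7 / 0.0274 = 1748 N·m.
ω = 2π·1180/60 = 123.6 rad/s, so P_max = T_max·ω = 2.160×10^5 W.

216 kW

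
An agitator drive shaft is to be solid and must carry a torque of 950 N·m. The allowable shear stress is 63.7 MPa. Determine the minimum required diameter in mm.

42.3 mm

For a solid shaft τ_max = 16T/(πd³), so d = (16T/(π τ_allow))^(1/3) = (16·950.0/(π·6.37×10^7))^(1/3) = 0.04235 m.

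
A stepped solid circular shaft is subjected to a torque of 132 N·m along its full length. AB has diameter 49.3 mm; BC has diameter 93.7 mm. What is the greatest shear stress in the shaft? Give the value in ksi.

0.814 ksi

Under the same torque, τ_max = 16T/(πd³) is largest where d is smallest — segment AB (d = 49.3 mm).
τ_max = 16·132.0/(π·(0.0493)³) = 5.611×10^6 Pa.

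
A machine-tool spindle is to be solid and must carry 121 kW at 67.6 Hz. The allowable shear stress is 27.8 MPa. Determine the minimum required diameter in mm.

ω = 2π·67.6 = 424.7 rad/s, so T = P/ω = 121×10³ / 424.7 = 284.9 N·m.
For a solid shaft τ_max = 16T/(πd³), so d = (16T/(π τ_allow))^(1/3) = (16·284.9/(π·2.78×10^7))^(1/3) = 0.03737 m.

37.4 mm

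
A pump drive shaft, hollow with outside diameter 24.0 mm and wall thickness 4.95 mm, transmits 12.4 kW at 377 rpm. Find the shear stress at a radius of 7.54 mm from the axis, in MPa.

ω = 2π·377/60 = 39.48 rad/s, so T = P/ω = 12.4×10³ / 39.48 = 314.1 N·m.
J = π(d_o⁴ − d_i⁴)/32 = π(0.0240⁴ − 0.0141⁴)/32 = 2.869×10^-8 m⁴.
Shear stress varies linearly with radius: τ = T·r/J = 314.1 × 0.00754 / 2.869×10^-8 = 8.254×10^7 Pa.

82.5 MPa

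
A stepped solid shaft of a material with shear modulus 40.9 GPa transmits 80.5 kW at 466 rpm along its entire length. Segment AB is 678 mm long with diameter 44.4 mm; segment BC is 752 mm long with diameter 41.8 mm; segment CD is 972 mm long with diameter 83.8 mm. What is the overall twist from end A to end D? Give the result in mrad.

181 mrad

ω = 2π·466/60 = 48.80 rad/s, so T = P/ω = 80.5×10³ / 48.80 = 1650 N·m.
J_AB = π(0.0444)⁴/32 = 3.82×10^-7 m⁴; J_BC = π(0.0418)⁴/32 = 3.00×10^-7 m⁴; J_CD = π(0.0838)⁴/32 = 4.84×10^-6 m⁴.
θ = (T/G)·Σ L_i/J_i = (1650/40.9×10⁹)·(0.678/3.82×10^-7 + 0.752/3.00×10^-7 + 0.972/4.84×10^-6) = 0.1810 rad.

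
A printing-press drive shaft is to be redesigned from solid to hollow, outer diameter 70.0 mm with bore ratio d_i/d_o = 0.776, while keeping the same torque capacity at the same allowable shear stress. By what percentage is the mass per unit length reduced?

Equal τ_max and T ⇒ the solid shaft needs d_s³ = d_o³(1−k⁴), so d_s = 70.0·(1−0.776⁴)^(1/3) = 60.24 mm.
Area ratio A_h/A_s = d_o²(1−k²)/d_s² = (1−k²)/(1−k⁴)^(2/3) = 0.5371.
Mass saving = 1 − 0.5371 = 46.3 %.

46.3 %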